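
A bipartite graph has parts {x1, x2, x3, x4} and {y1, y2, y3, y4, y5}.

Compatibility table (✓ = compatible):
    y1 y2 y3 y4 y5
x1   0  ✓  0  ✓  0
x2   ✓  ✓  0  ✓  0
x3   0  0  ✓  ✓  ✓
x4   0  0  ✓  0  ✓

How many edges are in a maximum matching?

One maximum matching: x1–y2, x2–y1, x3–y4, x4–y3.
This saturates every left vertex, so 4 is the maximum.

4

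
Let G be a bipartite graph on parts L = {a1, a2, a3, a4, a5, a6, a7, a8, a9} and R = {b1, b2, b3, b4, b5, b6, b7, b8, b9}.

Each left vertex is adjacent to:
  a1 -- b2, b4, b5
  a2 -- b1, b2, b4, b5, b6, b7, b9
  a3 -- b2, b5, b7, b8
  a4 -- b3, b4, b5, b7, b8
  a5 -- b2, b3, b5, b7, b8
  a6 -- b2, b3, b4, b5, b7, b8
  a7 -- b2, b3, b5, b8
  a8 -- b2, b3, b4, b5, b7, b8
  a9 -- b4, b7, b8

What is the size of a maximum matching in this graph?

7

One maximum matching: a1–b4, a2–b1, a3–b2, a4–b8, a5–b5, a6–b7, a7–b3.
The set {a1, a3, a4, a5, a6, a7, a8, a9} has only 6 neighbours ({b2, b3, b4, b5, b7, b8}), so by Hall's theorem at most 7 of the 9 left vertices can be matched.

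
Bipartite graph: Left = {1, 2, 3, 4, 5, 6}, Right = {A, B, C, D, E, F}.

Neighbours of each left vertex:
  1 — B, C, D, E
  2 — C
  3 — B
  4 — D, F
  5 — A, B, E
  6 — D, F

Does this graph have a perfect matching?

Yes

For example, pair 1-E, 2-C, 3-B, 4-D, 5-A, 6-F.
All 6 left vertices are covered.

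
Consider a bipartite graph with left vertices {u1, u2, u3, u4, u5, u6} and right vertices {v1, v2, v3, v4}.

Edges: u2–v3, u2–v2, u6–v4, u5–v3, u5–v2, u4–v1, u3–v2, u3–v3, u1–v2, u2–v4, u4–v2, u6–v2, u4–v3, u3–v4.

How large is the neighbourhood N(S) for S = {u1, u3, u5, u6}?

The union of neighbours of {u1, u3, u5, u6} is {v2, v3, v4}, which has 3 elements.
Since |N(S)| = 3 < |S| = 4, Hall's condition fails for this subset.

3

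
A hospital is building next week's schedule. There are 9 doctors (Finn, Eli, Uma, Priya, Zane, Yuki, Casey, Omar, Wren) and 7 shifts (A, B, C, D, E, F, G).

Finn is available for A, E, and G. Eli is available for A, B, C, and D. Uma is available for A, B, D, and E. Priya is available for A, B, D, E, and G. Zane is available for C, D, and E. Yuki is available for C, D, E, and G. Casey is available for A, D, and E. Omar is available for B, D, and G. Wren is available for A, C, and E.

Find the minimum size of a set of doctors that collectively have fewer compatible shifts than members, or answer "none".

Take S = {Finn, Eli, Uma, Priya, Zane, Yuki, Casey}. Its neighbourhood is {A, B, C, D, E, G}, so |N(S)| = 6 < |S| = 7.
Every subset of size less than 7 has at least as many neighbours as members, so 7 is the minimum.

7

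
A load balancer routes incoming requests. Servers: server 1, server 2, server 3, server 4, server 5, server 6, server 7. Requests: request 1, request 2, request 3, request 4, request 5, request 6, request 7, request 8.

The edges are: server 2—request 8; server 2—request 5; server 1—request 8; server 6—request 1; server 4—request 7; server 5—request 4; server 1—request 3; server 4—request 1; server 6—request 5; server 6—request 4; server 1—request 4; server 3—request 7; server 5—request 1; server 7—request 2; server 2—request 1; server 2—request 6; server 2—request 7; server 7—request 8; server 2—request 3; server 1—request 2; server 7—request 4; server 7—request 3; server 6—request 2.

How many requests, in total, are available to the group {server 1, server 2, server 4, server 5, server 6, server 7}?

8

The union of neighbours of {server 1, server 2, server 4, server 5, server 6, server 7} is {request 1, request 2, request 3, request 4, request 5, request 6, request 7, request 8}, which has 8 elements.
Since |N(S)| = 8 ≥ |S| = 6, Hall's condition holds for this subset.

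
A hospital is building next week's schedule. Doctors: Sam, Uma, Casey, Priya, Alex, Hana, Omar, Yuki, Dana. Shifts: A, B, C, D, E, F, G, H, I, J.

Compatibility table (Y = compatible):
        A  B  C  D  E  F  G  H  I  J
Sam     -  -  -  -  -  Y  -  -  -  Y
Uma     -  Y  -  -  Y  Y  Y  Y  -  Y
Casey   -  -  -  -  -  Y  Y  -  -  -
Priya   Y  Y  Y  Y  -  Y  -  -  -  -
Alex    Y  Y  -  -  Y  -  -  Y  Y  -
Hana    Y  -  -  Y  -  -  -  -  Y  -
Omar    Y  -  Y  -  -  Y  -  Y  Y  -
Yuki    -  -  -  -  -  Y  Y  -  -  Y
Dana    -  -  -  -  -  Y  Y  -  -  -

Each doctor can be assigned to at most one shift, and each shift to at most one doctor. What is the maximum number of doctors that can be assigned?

A valid assignment of size 8: Sam-F, Uma-E, Casey-G, Priya-B, Alex-A, Hana-I, Omar-H, Yuki-J.
The set {Sam, Casey, Yuki, Dana} has only 3 neighbours ({F, G, J}), so by Hall's theorem at most 8 of the 9 doctors can be matched.

8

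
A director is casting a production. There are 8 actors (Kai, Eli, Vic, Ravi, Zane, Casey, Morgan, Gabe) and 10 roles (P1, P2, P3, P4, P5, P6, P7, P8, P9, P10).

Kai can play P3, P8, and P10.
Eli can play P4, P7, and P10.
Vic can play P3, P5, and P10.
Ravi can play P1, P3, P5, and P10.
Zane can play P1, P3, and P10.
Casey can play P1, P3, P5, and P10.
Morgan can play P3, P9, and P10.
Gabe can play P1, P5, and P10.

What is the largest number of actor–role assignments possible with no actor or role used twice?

7

A valid assignment of size 7: Kai-P8, Eli-P7, Vic-P3, Ravi-P5, Zane-P10, Casey-P1, Morgan-P9.
The set {Vic, Ravi, Zane, Casey, Gabe} has only 4 neighbours ({P1, P10, P3, P5}), so by Hall's theorem at most 7 of the 8 actors can be matched.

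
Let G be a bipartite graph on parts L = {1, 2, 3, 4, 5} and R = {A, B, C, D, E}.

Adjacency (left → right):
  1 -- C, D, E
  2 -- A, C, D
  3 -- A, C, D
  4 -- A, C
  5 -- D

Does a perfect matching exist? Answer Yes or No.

No

The set {2, 3, 4, 5} has only 3 neighbours ({A, C, D}), so by Hall's theorem at most 4 of the 5 left vertices can be matched.
Hence no matching covers every left vertex.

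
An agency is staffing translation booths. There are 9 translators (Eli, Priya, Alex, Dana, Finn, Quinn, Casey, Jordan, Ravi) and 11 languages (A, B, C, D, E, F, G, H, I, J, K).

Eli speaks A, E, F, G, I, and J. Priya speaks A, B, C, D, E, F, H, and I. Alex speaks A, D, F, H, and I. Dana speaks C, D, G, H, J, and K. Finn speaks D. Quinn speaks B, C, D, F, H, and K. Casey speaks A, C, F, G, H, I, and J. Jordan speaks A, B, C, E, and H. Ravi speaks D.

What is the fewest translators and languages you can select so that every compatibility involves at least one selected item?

A maximum matching has 8 edges (e.g. Eli–J, Priya–E, Alex–F, Dana–K, Finn–D, Quinn–H, Casey–G, Jordan–A).
By König's theorem the minimum vertex cover has the same size. One such cover is {Eli, Priya, Alex, Dana, Quinn, Casey, Jordan, D}.

8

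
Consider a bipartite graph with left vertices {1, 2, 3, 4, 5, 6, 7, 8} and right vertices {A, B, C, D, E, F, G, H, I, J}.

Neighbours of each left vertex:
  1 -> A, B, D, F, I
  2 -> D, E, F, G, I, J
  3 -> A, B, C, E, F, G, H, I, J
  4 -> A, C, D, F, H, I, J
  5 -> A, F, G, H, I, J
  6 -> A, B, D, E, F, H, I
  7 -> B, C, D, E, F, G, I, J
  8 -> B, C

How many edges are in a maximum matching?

For example, pair 1→A, 2→D, 3→E, 4→J, 5→F, 6→H, 7→G, 8→B.
This saturates every left vertex, so 8 is the maximum.

8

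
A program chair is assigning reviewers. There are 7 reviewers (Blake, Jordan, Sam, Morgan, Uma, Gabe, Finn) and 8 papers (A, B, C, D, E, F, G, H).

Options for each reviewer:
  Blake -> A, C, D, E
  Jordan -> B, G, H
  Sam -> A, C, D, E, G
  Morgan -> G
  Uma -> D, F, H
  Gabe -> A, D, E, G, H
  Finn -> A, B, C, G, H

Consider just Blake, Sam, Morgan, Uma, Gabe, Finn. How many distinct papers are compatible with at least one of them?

8

The union of neighbours of {Blake, Sam, Morgan, Uma, Gabe, Finn} is {A, B, C, D, E, F, G, H}, which has 8 elements.
Since |N(S)| = 8 ≥ |S| = 6, Hall's condition holds for this subset.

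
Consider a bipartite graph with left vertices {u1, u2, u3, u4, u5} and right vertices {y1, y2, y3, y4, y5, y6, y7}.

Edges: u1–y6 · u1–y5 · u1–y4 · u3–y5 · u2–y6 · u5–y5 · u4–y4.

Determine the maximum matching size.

3

For example, pair u1–y4, u2–y6, u3–y5.
The set {u1, u2, u3, u4, u5} has only 3 neighbours ({y4, y5, y6}), so by Hall's theorem at most 3 of the 5 left vertices can be matched.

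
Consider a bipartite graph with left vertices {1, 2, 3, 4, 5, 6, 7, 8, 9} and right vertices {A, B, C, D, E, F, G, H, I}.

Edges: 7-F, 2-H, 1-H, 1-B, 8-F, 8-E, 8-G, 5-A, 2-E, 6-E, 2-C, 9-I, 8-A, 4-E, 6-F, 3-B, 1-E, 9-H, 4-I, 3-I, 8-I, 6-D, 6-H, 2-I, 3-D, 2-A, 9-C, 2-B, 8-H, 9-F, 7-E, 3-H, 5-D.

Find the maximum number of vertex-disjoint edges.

A valid assignment of size 9: 1-B, 2-C, 3-D, 4-I, 5-A, 6-H, 7-E, 8-G, 9-F.
This saturates every left vertex, so 9 is the maximum.

9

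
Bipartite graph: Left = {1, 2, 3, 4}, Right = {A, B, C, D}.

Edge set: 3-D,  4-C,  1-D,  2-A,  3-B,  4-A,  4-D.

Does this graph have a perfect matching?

Yes

A valid assignment of size 4: 1→D, 2→A, 3→B, 4→C.
Every left vertex is matched, so this is a perfect matching.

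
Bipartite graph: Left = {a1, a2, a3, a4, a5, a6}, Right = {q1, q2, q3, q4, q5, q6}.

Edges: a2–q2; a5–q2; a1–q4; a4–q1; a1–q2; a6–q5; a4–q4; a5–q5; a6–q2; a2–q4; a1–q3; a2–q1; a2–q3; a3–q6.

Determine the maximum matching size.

A valid assignment of size 6: a1-q4, a2-q3, a3-q6, a4-q1, a5-q5, a6-q2.
All 6 left vertices are matched, so no larger matching exists.

6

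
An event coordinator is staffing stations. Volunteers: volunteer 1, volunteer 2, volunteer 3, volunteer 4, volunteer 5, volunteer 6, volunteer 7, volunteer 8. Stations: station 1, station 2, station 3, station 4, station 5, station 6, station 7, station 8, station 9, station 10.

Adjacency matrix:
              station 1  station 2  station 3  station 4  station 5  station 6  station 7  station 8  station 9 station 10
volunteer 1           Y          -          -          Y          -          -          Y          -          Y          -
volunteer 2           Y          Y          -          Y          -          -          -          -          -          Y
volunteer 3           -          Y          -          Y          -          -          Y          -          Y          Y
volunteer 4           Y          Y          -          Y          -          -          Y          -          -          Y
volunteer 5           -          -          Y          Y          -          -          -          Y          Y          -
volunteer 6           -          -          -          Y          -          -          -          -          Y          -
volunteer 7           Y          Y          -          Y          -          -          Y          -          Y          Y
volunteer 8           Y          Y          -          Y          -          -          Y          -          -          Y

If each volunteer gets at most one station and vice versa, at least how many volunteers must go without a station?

1

One maximum matching: volunteer 1-station 4, volunteer 2-station 1, volunteer 3-station 2, volunteer 4-station 10, volunteer 5-station 3, volunteer 6-station 9, volunteer 7-station 7.
The set {volunteer 1, volunteer 2, volunteer 3, volunteer 4, volunteer 6, volunteer 7, volunteer 8} has only 6 neighbours ({station 1, station 10, station 2, station 4, station 7, station 9}), so by Hall's theorem at most 7 of the 8 volunteers can be matched.
That matches 7 of the 8, leaving 1 unmatched; no matching can do better.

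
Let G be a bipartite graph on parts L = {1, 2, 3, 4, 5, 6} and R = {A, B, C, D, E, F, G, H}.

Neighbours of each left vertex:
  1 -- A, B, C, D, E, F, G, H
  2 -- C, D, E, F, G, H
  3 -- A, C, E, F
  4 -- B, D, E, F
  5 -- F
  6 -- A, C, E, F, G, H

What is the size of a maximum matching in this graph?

For example, pair 1–A, 2–E, 3–C, 4–B, 5–F, 6–G.
All 6 left vertices are matched, so no larger matching exists.

6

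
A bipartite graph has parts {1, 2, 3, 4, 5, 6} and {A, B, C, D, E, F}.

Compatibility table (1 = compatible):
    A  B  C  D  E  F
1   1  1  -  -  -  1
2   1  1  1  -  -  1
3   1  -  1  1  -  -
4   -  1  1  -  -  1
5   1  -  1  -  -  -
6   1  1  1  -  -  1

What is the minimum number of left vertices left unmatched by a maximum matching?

1

One maximum matching: 1-A, 2-F, 3-D, 4-B, 5-C.
The set {1, 2, 4, 5, 6} has only 4 neighbours ({A, B, C, F}), so by Hall's theorem at most 5 of the 6 left vertices can be matched.
That matches 5 of the 6, leaving 1 unmatched; no matching can do better.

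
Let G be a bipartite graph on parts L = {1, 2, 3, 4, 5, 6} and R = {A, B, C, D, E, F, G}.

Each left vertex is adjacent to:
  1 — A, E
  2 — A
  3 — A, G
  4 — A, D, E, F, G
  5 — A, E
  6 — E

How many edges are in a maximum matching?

4

A valid assignment of size 4: 1→E, 2→A, 3→G, 4→F.
The set {1, 2, 5, 6} has only 2 neighbours ({A, E}), so by Hall's theorem at most 4 of the 6 left vertices can be matched.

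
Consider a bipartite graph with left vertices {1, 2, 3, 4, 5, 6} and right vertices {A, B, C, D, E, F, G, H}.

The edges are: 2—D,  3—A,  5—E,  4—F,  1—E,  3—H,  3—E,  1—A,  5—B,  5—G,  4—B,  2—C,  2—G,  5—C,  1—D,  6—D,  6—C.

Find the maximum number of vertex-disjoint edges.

A valid assignment of size 6: 1–D, 2–G, 3–E, 4–F, 5–B, 6–C.
This saturates every left vertex, so 6 is the maximum.

6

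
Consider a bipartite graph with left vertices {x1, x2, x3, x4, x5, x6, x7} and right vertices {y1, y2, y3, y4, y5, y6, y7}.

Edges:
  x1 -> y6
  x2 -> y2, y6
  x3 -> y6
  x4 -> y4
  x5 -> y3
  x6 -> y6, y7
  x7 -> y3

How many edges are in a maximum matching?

5

For example, pair x1-y6, x2-y2, x4-y4, x5-y3, x6-y7.
The set {x1, x3, x5, x7} has only 2 neighbours ({y3, y6}), so by Hall's theorem at most 5 of the 7 left vertices can be matched.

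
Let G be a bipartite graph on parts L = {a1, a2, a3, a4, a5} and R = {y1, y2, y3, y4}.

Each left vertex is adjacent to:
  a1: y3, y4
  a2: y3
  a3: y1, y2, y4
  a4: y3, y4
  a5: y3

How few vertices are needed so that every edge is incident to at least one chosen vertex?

A maximum matching has 3 edges (e.g. a1–y4, a2–y3, a3–y1).
By König's theorem the minimum vertex cover has the same size. One such cover is {a3, y3, y4}.

3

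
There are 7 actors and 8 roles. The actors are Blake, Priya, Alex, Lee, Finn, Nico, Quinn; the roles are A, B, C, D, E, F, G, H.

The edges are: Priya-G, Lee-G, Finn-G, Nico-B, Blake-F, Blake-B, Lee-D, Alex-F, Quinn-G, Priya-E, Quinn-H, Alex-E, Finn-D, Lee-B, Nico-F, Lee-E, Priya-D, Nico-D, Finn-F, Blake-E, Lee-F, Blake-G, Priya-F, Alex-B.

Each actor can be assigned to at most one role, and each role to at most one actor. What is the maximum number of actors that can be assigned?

6

One maximum matching: Blake–E, Priya–D, Alex–B, Lee–G, Finn–F, Quinn–H.
The set {Blake, Priya, Alex, Lee, Finn, Nico} has only 5 neighbours ({B, D, E, F, G}), so by Hall's theorem at most 6 of the 7 actors can be matched.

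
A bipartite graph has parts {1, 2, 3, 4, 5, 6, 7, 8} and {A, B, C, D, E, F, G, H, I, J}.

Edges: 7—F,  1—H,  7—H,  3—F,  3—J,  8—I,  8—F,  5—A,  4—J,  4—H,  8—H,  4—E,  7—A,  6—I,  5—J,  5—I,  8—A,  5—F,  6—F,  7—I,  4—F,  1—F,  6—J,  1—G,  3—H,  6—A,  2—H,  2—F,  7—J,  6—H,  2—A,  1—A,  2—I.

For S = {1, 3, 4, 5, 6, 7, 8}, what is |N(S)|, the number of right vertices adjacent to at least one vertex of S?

7

The union of neighbours of {1, 3, 4, 5, 6, 7, 8} is {A, E, F, G, H, I, J}, which has 7 elements.
Since |N(S)| = 7 ≥ |S| = 7, Hall's condition holds for this subset.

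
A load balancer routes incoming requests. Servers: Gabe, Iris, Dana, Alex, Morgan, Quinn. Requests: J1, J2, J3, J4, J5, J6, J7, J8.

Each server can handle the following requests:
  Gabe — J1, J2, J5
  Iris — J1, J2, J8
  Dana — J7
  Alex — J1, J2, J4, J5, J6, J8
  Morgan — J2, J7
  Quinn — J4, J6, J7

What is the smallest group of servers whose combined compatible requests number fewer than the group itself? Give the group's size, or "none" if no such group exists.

none

A matching saturating every server exists, for instance Gabe→J5, Iris→J8, Dana→J7, Alex→J1, Morgan→J2, Quinn→J6.
By Hall's marriage theorem, this means |N(S)| ≥ |S| for every subset S, so no violating subset exists.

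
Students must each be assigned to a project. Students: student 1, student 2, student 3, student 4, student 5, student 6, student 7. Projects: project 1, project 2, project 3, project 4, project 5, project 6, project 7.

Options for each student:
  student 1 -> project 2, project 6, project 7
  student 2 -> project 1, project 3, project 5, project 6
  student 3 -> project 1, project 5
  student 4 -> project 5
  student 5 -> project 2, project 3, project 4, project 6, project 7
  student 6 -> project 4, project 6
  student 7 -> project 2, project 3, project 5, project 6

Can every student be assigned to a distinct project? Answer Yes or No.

For example, pair student 1→project 2, student 2→project 6, student 3→project 1, student 4→project 5, student 5→project 7, student 6→project 4, student 7→project 3.
Every student is matched, so this is a perfect matching.

Yes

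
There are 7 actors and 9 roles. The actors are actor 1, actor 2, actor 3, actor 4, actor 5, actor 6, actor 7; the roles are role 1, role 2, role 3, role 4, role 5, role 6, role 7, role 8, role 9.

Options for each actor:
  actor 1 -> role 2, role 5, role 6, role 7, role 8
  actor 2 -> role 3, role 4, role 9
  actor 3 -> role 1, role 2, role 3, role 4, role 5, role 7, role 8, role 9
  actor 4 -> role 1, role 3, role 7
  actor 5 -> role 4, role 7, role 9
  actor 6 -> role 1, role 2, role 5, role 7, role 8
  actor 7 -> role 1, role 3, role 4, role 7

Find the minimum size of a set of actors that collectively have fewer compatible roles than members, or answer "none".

none

A matching saturating every actor exists, for instance actor 1→role 6, actor 2→role 9, actor 3→role 5, actor 4→role 1, actor 5→role 7, actor 6→role 8, actor 7→role 3.
By Hall's marriage theorem, this means |N(S)| ≥ |S| for every subset S, so no violating subset exists.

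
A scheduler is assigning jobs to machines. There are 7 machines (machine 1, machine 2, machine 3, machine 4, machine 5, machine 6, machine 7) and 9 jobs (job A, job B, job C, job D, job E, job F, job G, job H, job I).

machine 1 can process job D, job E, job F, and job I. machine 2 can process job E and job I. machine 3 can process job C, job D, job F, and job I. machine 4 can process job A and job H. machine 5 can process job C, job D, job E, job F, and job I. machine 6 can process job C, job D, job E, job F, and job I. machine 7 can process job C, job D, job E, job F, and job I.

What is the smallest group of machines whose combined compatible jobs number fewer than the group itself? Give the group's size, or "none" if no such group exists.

Take S = {machine 1, machine 2, machine 3, machine 5, machine 6, machine 7}. Its neighbourhood is {job C, job D, job E, job F, job I}, so |N(S)| = 5 < |S| = 6.
Every subset of size less than 6 has at least as many neighbours as members, so 6 is the minimum.

6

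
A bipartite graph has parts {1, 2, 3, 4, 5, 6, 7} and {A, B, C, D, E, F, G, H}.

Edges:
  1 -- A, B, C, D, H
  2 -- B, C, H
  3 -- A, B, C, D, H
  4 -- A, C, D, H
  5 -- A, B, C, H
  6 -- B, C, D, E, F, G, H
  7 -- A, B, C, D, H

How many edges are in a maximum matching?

6

One maximum matching: 1-H, 2-C, 3-A, 4-D, 5-B, 6-G.
The set {1, 2, 3, 4, 5, 7} has only 5 neighbours ({A, B, C, D, H}), so by Hall's theorem at most 6 of the 7 left vertices can be matched.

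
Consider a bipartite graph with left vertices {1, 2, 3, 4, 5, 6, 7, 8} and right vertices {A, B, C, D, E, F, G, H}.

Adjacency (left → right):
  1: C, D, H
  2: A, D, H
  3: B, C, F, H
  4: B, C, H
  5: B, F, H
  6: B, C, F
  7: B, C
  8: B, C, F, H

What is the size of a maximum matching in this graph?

6

For example, pair 1–D, 2–A, 3–C, 4–H, 5–F, 6–B.
The set {3, 4, 5, 6, 7, 8} has only 4 neighbours ({B, C, F, H}), so by Hall's theorem at most 6 of the 8 left vertices can be matched.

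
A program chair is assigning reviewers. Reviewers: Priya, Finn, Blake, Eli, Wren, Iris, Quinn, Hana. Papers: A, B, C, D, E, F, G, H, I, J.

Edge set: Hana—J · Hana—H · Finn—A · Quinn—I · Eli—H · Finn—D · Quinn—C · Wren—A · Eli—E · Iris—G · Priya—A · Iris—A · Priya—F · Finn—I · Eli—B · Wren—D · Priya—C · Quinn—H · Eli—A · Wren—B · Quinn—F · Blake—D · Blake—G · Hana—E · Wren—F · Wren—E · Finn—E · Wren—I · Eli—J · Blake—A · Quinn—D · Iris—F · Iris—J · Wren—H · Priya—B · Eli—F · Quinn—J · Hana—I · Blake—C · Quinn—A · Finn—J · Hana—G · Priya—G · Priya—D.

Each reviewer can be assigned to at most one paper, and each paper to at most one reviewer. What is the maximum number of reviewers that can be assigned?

8

A valid assignment of size 8: Priya–G, Finn–E, Blake–C, Eli–B, Wren–H, Iris–F, Quinn–A, Hana–J.
This saturates every reviewer, so 8 is the maximum.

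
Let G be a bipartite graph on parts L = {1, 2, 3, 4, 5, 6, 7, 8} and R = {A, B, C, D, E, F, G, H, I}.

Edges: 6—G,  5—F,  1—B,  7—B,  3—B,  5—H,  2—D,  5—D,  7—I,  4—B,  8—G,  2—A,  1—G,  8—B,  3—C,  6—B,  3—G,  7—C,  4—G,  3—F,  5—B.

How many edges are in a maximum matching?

A valid assignment of size 6: 1-G, 2-A, 3-F, 4-B, 5-D, 7-C.
The set {1, 4, 6, 8} has only 2 neighbours ({B, G}), so by Hall's theorem at most 6 of the 8 left vertices can be matched.

6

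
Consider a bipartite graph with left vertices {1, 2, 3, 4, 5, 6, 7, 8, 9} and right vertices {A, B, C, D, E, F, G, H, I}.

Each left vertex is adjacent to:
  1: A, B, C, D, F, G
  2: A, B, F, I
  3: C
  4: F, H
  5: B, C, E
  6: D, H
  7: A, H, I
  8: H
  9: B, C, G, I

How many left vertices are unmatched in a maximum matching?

A valid assignment of size 9: 1–G, 2–I, 3–C, 4–F, 5–E, 6–D, 7–A, 8–H, 9–B.
This saturates every left vertex, so 9 is the maximum.
That matches 9 of the 9, leaving 0 unmatched; no matching can do better.

0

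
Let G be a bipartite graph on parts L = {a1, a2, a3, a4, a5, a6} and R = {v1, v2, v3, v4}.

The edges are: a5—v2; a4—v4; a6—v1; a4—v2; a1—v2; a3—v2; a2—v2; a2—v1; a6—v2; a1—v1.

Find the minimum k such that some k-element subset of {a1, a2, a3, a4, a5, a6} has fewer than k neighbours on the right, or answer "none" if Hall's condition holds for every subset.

2

Take S = {a3, a5}. Its neighbourhood is {v2}, so |N(S)| = 1 < |S| = 2.
No single vertex violates Hall's condition since each has at least one neighbour, so 2 is the minimum.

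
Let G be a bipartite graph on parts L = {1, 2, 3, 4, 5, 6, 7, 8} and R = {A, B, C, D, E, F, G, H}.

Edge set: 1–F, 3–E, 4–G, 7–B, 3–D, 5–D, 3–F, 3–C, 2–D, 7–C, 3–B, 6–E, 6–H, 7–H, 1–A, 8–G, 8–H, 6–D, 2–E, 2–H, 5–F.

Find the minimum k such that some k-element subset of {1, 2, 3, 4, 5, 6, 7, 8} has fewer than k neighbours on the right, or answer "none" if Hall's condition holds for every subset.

none

A matching saturating every left vertex exists, for instance 1→A, 2→E, 3→B, 4→G, 5→F, 6→D, 7→C, 8→H.
By Hall's marriage theorem, this means |N(S)| ≥ |S| for every subset S, so no violating subset exists.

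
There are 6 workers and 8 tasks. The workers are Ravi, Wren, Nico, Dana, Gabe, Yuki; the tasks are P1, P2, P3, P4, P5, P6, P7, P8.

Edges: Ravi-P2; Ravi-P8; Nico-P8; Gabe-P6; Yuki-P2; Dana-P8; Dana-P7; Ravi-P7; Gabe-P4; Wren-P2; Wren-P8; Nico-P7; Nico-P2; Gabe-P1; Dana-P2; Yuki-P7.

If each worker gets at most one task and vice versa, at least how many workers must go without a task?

2

A valid assignment of size 4: Ravi-P8, Wren-P2, Nico-P7, Gabe-P1.
The set {Ravi, Wren, Nico, Dana, Yuki} has only 3 neighbours ({P2, P7, P8}), so by Hall's theorem at most 4 of the 6 workers can be matched.
That matches 4 of the 6, leaving 2 unmatched; no matching can do better.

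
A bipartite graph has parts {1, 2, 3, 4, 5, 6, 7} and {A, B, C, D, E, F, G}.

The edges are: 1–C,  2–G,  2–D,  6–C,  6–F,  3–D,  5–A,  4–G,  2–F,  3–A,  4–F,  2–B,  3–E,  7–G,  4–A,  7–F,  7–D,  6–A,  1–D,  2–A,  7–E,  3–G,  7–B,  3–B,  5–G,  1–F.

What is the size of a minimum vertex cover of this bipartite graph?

7

{1, 2, 3, 4, 5, 6, 7} is a vertex cover of size 7: every edge has an endpoint in this set.
No smaller cover exists because 1–D, 2–B, 3–E, 4–F, 5–A, 6–C, 7–G is a matching of size 7, and a cover must include an endpoint of each of these disjoint edges (König's theorem).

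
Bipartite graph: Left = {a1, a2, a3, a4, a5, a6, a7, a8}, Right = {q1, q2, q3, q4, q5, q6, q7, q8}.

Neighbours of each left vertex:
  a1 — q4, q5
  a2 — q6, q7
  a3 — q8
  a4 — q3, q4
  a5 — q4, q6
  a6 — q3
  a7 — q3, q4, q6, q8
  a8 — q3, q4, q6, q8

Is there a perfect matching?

The set {a3, a4, a5, a6, a7, a8} has only 4 neighbours ({q3, q4, q6, q8}), so by Hall's theorem at most 6 of the 8 left vertices can be matched.
Hence no matching covers every left vertex.

No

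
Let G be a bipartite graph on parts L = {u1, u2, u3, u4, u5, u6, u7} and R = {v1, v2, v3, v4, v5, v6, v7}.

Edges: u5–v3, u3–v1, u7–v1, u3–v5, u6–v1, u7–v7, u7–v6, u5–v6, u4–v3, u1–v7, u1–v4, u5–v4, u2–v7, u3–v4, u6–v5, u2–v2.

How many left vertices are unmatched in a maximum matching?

0

One maximum matching: u1-v7, u2-v2, u3-v1, u4-v3, u5-v4, u6-v5, u7-v6.
All 7 left vertices are matched, so no larger matching exists.
That matches 7 of the 7, leaving 0 unmatched; no matching can do better.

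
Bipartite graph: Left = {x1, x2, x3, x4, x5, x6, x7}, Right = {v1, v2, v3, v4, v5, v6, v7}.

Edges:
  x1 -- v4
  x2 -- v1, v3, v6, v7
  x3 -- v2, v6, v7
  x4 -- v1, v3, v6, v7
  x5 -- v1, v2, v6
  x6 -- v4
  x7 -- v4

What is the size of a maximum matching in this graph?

5

For example, pair x1→v4, x2→v6, x3→v7, x4→v1, x5→v2.
The set {x1, x6, x7} has only 1 neighbour ({v4}), so by Hall's theorem at most 5 of the 7 left vertices can be matched.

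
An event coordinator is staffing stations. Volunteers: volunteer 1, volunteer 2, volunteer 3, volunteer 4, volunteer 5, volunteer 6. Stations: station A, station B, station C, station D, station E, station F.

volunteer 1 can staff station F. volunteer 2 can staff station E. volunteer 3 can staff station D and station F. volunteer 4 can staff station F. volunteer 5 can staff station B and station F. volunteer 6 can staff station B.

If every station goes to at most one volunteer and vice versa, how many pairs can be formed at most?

4

For example, pair volunteer 1→station F, volunteer 2→station E, volunteer 3→station D, volunteer 5→station B.
The set {volunteer 1, volunteer 4, volunteer 5, volunteer 6} has only 2 neighbours ({station B, station F}), so by Hall's theorem at most 4 of the 6 volunteers can be matched.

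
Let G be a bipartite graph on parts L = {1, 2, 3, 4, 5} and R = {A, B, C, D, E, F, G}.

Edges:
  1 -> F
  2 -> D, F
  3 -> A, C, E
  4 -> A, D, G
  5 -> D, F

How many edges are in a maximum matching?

A valid assignment of size 4: 1→F, 2→D, 3→E, 4→G.
The set {1, 2, 5} has only 2 neighbours ({D, F}), so by Hall's theorem at most 4 of the 5 left vertices can be matched.

4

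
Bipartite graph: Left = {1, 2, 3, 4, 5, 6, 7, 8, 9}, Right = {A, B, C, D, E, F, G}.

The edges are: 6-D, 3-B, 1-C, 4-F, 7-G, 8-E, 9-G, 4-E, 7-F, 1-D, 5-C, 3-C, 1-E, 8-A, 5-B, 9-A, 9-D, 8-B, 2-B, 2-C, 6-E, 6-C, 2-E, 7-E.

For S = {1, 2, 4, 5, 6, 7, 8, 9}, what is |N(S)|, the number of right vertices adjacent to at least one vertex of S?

The union of neighbours of {1, 2, 4, 5, 6, 7, 8, 9} is {A, B, C, D, E, F, G}, which has 7 elements.
Since |N(S)| = 7 < |S| = 8, Hall's condition fails for this subset.

7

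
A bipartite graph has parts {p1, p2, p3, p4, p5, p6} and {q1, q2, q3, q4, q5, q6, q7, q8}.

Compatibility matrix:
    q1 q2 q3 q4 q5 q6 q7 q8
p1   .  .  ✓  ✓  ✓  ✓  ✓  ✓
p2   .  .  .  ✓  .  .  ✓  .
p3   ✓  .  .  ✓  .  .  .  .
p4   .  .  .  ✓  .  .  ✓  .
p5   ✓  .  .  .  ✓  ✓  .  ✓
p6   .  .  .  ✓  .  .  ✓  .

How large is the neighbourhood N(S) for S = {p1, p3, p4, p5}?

The union of neighbours of {p1, p3, p4, p5} is {q1, q3, q4, q5, q6, q7, q8}, which has 7 elements.
Since |N(S)| = 7 ≥ |S| = 4, Hall's condition holds for this subset.

7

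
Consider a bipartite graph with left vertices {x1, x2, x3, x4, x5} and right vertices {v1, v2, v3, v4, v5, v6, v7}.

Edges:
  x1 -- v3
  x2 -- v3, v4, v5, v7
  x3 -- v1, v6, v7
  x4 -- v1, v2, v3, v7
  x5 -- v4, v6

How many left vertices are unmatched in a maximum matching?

For example, pair x1–v3, x2–v4, x3–v7, x4–v2, x5–v6.
This saturates every left vertex, so 5 is the maximum.
That matches 5 of the 5, leaving 0 unmatched; no matching can do better.

0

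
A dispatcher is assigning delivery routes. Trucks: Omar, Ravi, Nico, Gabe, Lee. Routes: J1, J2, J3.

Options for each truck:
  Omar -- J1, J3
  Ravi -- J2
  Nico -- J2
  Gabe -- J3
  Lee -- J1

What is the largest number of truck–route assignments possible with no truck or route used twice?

One maximum matching: Omar–J1, Ravi–J2, Gabe–J3.
The set {Omar, Ravi, Nico, Gabe, Lee} has only 3 neighbours ({J1, J2, J3}), so by Hall's theorem at most 3 of the 5 trucks can be matched.

3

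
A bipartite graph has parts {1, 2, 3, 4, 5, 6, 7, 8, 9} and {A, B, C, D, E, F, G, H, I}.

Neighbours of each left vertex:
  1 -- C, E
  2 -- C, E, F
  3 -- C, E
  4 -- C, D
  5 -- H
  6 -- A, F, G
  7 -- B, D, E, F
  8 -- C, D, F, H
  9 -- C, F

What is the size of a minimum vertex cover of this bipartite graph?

7

A maximum matching has 7 edges (e.g. 1–C, 2–F, 3–E, 4–D, 5–H, 6–G, 7–B).
By König's theorem the minimum vertex cover has the same size. One such cover is {6, 7, C, D, E, F, H}.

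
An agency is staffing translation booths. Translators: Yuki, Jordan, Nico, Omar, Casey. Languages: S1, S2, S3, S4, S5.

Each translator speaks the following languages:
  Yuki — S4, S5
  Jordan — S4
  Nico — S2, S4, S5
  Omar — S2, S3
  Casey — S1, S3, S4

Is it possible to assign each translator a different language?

Yes

A valid assignment of size 5: Yuki→S5, Jordan→S4, Nico→S2, Omar→S3, Casey→S1.
All 5 translators are covered.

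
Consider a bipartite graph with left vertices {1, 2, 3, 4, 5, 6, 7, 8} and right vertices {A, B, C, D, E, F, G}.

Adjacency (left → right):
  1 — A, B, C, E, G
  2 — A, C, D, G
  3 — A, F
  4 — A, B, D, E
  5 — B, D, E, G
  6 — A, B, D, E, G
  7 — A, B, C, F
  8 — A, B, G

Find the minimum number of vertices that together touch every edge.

7

{A, B, C, D, E, F, G} is a vertex cover of size 7: every edge has an endpoint in this set.
No smaller cover exists because 1–A, 2–C, 3–F, 4–D, 5–E, 6–G, 7–B is a matching of size 7, and a cover must include an endpoint of each of these disjoint edges (König's theorem).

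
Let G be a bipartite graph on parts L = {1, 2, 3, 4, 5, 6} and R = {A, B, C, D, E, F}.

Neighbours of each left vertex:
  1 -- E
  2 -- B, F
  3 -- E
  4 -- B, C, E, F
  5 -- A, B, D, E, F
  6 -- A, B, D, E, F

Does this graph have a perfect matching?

No

The set {1, 3} has only 1 neighbour ({E}), so by Hall's theorem at most 5 of the 6 left vertices can be matched.
Hence no matching covers every left vertex.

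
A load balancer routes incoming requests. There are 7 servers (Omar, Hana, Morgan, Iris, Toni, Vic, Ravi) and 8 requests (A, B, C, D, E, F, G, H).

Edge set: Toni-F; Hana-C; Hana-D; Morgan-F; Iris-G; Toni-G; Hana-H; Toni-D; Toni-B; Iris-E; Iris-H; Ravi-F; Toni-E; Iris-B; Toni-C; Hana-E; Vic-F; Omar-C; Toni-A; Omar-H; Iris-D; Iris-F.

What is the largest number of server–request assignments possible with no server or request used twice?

A valid assignment of size 5: Omar→H, Hana→C, Morgan→F, Iris→E, Toni→G.
The set {Morgan, Vic, Ravi} has only 1 neighbour ({F}), so by Hall's theorem at most 5 of the 7 servers can be matched.

5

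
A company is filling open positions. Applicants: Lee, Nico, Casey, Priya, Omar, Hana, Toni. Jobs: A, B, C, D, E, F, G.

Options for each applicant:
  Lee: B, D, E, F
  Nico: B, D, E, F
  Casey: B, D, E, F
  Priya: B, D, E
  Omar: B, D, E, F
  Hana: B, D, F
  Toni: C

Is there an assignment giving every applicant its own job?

No

The set {Lee, Nico, Casey, Priya, Omar, Hana} has only 4 neighbours ({B, D, E, F}), so by Hall's theorem at most 5 of the 7 applicants can be matched.
Hence no matching covers every applicant.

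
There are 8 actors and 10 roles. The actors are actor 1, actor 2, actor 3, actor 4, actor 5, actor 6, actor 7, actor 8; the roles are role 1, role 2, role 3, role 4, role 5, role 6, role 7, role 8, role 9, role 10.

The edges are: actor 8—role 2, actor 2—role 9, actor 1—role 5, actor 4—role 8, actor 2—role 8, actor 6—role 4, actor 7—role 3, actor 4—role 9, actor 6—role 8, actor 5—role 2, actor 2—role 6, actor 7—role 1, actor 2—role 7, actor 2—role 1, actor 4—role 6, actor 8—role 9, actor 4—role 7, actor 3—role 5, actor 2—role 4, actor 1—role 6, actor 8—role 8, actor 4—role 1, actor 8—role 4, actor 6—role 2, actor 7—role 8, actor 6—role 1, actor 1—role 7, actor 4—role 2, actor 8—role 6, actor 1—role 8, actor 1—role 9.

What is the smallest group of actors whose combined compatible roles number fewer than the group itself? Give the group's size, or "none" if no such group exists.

A matching saturating every actor exists, for instance actor 1→role 6, actor 2→role 1, actor 3→role 5, actor 4→role 7, actor 5→role 2, actor 6→role 8, actor 7→role 3, actor 8→role 9.
By Hall's marriage theorem, this means |N(S)| ≥ |S| for every subset S, so no violating subset exists.

none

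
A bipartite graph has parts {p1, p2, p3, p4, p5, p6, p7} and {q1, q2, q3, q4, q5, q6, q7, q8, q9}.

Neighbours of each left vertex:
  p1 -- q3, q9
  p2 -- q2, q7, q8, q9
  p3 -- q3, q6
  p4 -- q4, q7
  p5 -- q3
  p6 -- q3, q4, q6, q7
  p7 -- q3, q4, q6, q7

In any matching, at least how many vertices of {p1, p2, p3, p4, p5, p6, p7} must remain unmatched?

1

For example, pair p1→q9, p2→q8, p3→q6, p4→q7, p5→q3, p6→q4.
The set {p3, p4, p5, p6, p7} has only 4 neighbours ({q3, q4, q6, q7}), so by Hall's theorem at most 6 of the 7 left vertices can be matched.
That matches 6 of the 7, leaving 1 unmatched; no matching can do better.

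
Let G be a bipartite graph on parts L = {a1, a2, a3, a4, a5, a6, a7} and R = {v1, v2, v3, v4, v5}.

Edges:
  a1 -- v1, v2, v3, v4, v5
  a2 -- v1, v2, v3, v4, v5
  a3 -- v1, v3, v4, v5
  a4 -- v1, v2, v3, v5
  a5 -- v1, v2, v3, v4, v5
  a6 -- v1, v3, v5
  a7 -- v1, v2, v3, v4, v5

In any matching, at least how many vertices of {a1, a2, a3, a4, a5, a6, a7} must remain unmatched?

2

For example, pair a1→v2, a2→v4, a3→v5, a4→v1, a5→v3.
The set {a1, a2, a3, a4, a5, a6, a7} has only 5 neighbours ({v1, v2, v3, v4, v5}), so by Hall's theorem at most 5 of the 7 left vertices can be matched.
That matches 5 of the 7, leaving 2 unmatched; no matching can do better.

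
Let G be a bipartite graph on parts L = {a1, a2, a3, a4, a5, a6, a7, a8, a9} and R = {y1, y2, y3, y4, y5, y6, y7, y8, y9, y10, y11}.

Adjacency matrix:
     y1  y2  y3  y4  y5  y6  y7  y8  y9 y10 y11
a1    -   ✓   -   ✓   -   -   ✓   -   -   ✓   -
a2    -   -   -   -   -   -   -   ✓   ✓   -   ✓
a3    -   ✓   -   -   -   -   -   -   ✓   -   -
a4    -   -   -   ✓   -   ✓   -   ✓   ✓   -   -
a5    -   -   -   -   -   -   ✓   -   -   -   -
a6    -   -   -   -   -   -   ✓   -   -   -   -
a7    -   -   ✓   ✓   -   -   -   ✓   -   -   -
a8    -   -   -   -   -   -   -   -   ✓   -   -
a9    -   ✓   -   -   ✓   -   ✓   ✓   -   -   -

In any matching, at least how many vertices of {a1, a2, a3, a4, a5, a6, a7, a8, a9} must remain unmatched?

1

A valid assignment of size 8: a1→y10, a2→y11, a3→y2, a4→y4, a5→y7, a7→y3, a8→y9, a9→y8.
The set {a5, a6} has only 1 neighbour ({y7}), so by Hall's theorem at most 8 of the 9 left vertices can be matched.
That matches 8 of the 9, leaving 1 unmatched; no matching can do better.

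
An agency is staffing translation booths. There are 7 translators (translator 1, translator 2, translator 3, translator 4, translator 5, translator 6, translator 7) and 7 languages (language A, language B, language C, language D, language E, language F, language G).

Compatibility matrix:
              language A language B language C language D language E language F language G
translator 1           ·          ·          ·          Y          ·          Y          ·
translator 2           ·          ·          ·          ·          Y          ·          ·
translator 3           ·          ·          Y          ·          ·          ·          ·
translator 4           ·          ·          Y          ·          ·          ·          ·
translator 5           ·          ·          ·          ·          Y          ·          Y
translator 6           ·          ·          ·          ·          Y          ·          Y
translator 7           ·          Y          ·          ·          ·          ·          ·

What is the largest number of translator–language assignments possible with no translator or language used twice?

For example, pair translator 1-language F, translator 2-language E, translator 3-language C, translator 5-language G, translator 7-language B.
The set {translator 2, translator 3, translator 4, translator 5, translator 6} has only 3 neighbours ({language C, language E, language G}), so by Hall's theorem at most 5 of the 7 translators can be matched.

5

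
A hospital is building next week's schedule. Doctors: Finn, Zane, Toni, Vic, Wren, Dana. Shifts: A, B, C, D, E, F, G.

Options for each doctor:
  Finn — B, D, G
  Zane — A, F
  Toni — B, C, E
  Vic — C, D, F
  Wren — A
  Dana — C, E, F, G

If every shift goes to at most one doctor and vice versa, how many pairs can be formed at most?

One maximum matching: Finn–G, Zane–F, Toni–B, Vic–C, Wren–A, Dana–E.
This saturates every doctor, so 6 is the maximum.

6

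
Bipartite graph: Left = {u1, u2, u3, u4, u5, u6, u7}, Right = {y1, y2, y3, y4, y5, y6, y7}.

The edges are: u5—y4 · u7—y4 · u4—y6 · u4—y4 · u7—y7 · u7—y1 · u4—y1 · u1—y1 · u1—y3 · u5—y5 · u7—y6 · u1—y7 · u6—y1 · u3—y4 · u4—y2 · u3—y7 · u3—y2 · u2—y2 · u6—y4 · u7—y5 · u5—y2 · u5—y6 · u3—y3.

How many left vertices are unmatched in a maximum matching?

One maximum matching: u1-y1, u2-y2, u3-y3, u4-y6, u5-y5, u6-y4, u7-y7.
This saturates every left vertex, so 7 is the maximum.
That matches 7 of the 7, leaving 0 unmatched; no matching can do better.

0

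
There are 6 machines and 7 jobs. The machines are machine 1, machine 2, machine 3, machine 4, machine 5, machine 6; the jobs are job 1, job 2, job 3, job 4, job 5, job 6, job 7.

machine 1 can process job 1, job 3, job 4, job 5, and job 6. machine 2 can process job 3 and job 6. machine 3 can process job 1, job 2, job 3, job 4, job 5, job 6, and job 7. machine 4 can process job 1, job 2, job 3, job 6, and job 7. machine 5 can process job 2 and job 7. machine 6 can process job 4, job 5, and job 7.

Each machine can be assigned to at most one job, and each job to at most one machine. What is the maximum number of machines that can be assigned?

6

A valid assignment of size 6: machine 1→job 1, machine 2→job 3, machine 3→job 5, machine 4→job 7, machine 5→job 2, machine 6→job 4.
All 6 machines are matched, so no larger matching exists.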